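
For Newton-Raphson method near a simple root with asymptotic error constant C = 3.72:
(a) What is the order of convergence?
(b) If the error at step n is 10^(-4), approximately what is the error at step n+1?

(a) Newton-Raphson has quadratic (order 2) convergence near simple roots.
    This means |e_{n+1}| ≈ C|e_n|².

(b) With |e_n| = 10^(-4) and C = 3.72:
    |e_{n+1}| ≈ 3.72 × (10^(-4))² = 3.72 × 10^(-8)

(a) 2 (quadratic); (b) |e_{n+1}| ≈ 3.720e-08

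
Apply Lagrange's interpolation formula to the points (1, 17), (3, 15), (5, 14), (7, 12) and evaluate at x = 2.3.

Lagrange interpolation formula:
P(x) = Σ yᵢ × Lᵢ(x)
where Lᵢ(x) = Π_{j≠i} (x - xⱼ)/(xᵢ - xⱼ)

L_0(2.3) = (2.3 - 3)/(1 - 3) × (2.3 - 5)/(1 - 5) × (2.3 - 7)/(1 - 7) = 0.185063
L_1(2.3) = (2.3 - 1)/(3 - 1) × (2.3 - 5)/(3 - 5) × (2.3 - 7)/(3 - 7) = 1.031062
L_2(2.3) = (2.3 - 1)/(5 - 1) × (2.3 - 3)/(5 - 3) × (2.3 - 7)/(5 - 7) = -0.267313
L_3(2.3) = (2.3 - 1)/(7 - 1) × (2.3 - 3)/(7 - 3) × (2.3 - 5)/(7 - 5) = 0.051188

P(2.3) = 17×L_0(2.3) + 15×L_1(2.3) + 14×L_2(2.3) + 12×L_3(2.3)
P(2.3) = 15.483875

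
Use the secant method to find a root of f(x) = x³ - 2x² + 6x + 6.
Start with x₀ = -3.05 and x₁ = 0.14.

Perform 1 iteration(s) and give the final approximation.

f(x) = x³ - 2x² + 6x + 6
x₀ = -3.05, x₁ = 0.14

Secant formula: x_{n+1} = x_n - f(x_n)(x_n - x_{n-1})/(f(x_n) - f(x_{n-1}))

Iteration 1:
  f(-3.050000) = -59.277625
  f(0.140000) = 6.803544
  x_2 = 0.140000 - 6.803544×(0.140000 - (-3.050000))/(6.803544 - (-59.277625))
       = -0.188434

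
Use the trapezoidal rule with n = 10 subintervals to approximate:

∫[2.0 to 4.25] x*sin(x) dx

f(x) = x*sin(x)
a = 2.0, b = 4.25, n = 10
h = (b - a)/n = 0.225000

Trapezoidal rule: (h/2)[f(x₀) + 2f(x₁) + 2f(x₂) + ... + f(xₙ)]

x_0 = 2.0000, f(x_0) = 1.818595, coefficient = 1
x_1 = 2.2250, f(x_1) = 1.765610, coefficient = 2
x_2 = 2.4500, f(x_2) = 1.562524, coefficient = 2
x_3 = 2.6750, f(x_3) = 1.203337, coefficient = 2
x_4 = 2.9000, f(x_4) = 0.693823, coefficient = 2
x_5 = 3.1250, f(x_5) = 0.051850, coefficient = 2
x_6 = 3.3500, f(x_6) = -0.693122, coefficient = 2
x_7 = 3.5750, f(x_7) = -1.501377, coefficient = 2
x_8 = 3.8000, f(x_8) = -2.325060, coefficient = 2
x_9 = 4.0250, f(x_9) = -3.110944, coefficient = 2
x_10 = 4.2500, f(x_10) = -3.803705, coefficient = 1

I ≈ (0.225000/2) × -6.691827 = -0.752831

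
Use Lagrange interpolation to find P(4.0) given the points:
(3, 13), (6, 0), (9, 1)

Lagrange interpolation formula:
P(x) = Σ yᵢ × Lᵢ(x)
where Lᵢ(x) = Π_{j≠i} (x - xⱼ)/(xᵢ - xⱼ)

L_0(4.0) = (4.0 - 6)/(3 - 6) × (4.0 - 9)/(3 - 9) = 0.555556
L_1(4.0) = (4.0 - 3)/(6 - 3) × (4.0 - 9)/(6 - 9) = 0.555556
L_2(4.0) = (4.0 - 3)/(9 - 3) × (4.0 - 6)/(9 - 6) = -0.111111

P(4.0) = 13×L_0(4.0) + 0×L_1(4.0) + 1×L_2(4.0)
P(4.0) = 7.111111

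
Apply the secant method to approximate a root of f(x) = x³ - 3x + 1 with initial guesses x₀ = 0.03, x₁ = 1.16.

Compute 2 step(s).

f(x) = x³ - 3x + 1
x₀ = 0.03, x₁ = 1.16

Secant formula: x_{n+1} = x_n - f(x_n)(x_n - x_{n-1})/(f(x_n) - f(x_{n-1}))

Iteration 1:
  f(0.030000) = 0.910027
  f(1.160000) = -0.919104
  x_2 = 1.160000 - (-0.919104)×(1.160000 - 0.030000)/(-0.919104 - 0.910027)
       = 0.592196
Iteration 2:
  f(1.160000) = -0.919104
  f(0.592196) = -0.568908
  x_3 = 0.592196 - (-0.568908)×(0.592196 - 1.160000)/(-0.568908 - (-0.919104))
       = -0.330223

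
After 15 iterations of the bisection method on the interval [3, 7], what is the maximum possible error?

Bisection error bound: |error| ≤ (b-a)/2^n
|error| ≤ (7 - 3)/2^15 = 4/2^15
|error| ≤ 0.0001220703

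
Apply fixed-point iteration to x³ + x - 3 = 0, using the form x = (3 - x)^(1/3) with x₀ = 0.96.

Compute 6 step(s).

Equation: x³ + x - 3 = 0
Fixed-point form: x = (3 - x)^(1/3)
x₀ = 0.96

x_1 = g(0.960000) = 1.268265
x_2 = g(1.268265) = 1.200864
x_3 = g(1.200864) = 1.216246
x_4 = g(1.216246) = 1.212770
x_5 = g(1.212770) = 1.213557
x_6 = g(1.213557) = 1.213379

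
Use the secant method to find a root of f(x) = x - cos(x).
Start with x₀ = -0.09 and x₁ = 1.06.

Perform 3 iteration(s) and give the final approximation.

f(x) = x - cos(x)
x₀ = -0.09, x₁ = 1.06

Secant formula: x_{n+1} = x_n - f(x_n)(x_n - x_{n-1})/(f(x_n) - f(x_{n-1}))

Iteration 1:
  f(-0.090000) = -1.085953
  f(1.060000) = 0.571128
  x_2 = 1.060000 - 0.571128×(1.060000 - (-0.090000))/(0.571128 - (-1.085953))
       = 0.663642
Iteration 2:
  f(1.060000) = 0.571128
  f(0.663642) = -0.124112
  x_3 = 0.663642 - (-0.124112)×(0.663642 - 1.060000)/(-0.124112 - 0.571128)
       = 0.734399
Iteration 3:
  f(0.663642) = -0.124112
  f(0.734399) = -0.007835
  x_4 = 0.734399 - (-0.007835)×(0.734399 - 0.663642)/(-0.007835 - (-0.124112))
       = 0.739167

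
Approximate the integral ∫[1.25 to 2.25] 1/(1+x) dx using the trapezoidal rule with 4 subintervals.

f(x) = 1/(1+x)
a = 1.25, b = 2.25, n = 4
h = (b - a)/n = 0.250000

Trapezoidal rule: (h/2)[f(x₀) + 2f(x₁) + 2f(x₂) + ... + f(xₙ)]

x_0 = 1.2500, f(x_0) = 0.444444, coefficient = 1
x_1 = 1.5000, f(x_1) = 0.400000, coefficient = 2
x_2 = 1.7500, f(x_2) = 0.363636, coefficient = 2
x_3 = 2.0000, f(x_3) = 0.333333, coefficient = 2
x_4 = 2.2500, f(x_4) = 0.307692, coefficient = 1

I ≈ (0.250000/2) × 2.946076 = 0.368260
Exact value: 0.367725
Error: 0.000535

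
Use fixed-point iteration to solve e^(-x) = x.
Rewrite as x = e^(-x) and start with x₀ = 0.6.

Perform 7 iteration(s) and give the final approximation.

Equation: e^(-x) = x
Fixed-point form: x = e^(-x)
x₀ = 0.6

x_1 = g(0.600000) = 0.548812
x_2 = g(0.548812) = 0.577636
x_3 = g(0.577636) = 0.561224
x_4 = g(0.561224) = 0.570511
x_5 = g(0.570511) = 0.565237
x_6 = g(0.565237) = 0.568226
x_7 = g(0.568226) = 0.566530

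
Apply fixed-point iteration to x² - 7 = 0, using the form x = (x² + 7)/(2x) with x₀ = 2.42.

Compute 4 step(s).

Equation: x² - 7 = 0
Fixed-point form: x = (x² + 7)/(2x)
x₀ = 2.42

x_1 = g(2.420000) = 2.656281
x_2 = g(2.656281) = 2.645772
x_3 = g(2.645772) = 2.645751
x_4 = g(2.645751) = 2.645751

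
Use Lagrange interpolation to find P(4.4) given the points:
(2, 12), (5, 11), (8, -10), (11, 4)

Lagrange interpolation formula:
P(x) = Σ yᵢ × Lᵢ(x)
where Lᵢ(x) = Π_{j≠i} (x - xⱼ)/(xᵢ - xⱼ)

L_0(4.4) = (4.4 - 5)/(2 - 5) × (4.4 - 8)/(2 - 8) × (4.4 - 11)/(2 - 11) = 0.088000
L_1(4.4) = (4.4 - 2)/(5 - 2) × (4.4 - 8)/(5 - 8) × (4.4 - 11)/(5 - 11) = 1.056000
L_2(4.4) = (4.4 - 2)/(8 - 2) × (4.4 - 5)/(8 - 5) × (4.4 - 11)/(8 - 11) = -0.176000
L_3(4.4) = (4.4 - 2)/(11 - 2) × (4.4 - 5)/(11 - 5) × (4.4 - 8)/(11 - 8) = 0.032000

P(4.4) = 12×L_0(4.4) + 11×L_1(4.4) + (-10)×L_2(4.4) + 4×L_3(4.4)
P(4.4) = 14.560000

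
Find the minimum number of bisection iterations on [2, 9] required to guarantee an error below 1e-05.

We need (b-a)/2^n ≤ 1e-05
(9 - 2)/2^n ≤ 1e-05
7/2^n ≤ 1e-05
2^n ≥ 700000
n ≥ log₂(700000) = 19.42
n ≥ 20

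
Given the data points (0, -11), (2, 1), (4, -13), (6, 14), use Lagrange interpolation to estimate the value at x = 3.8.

Lagrange interpolation formula:
P(x) = Σ yᵢ × Lᵢ(x)
where Lᵢ(x) = Π_{j≠i} (x - xⱼ)/(xᵢ - xⱼ)

L_0(3.8) = (3.8 - 2)/(0 - 2) × (3.8 - 4)/(0 - 4) × (3.8 - 6)/(0 - 6) = -0.016500
L_1(3.8) = (3.8 - 0)/(2 - 0) × (3.8 - 4)/(2 - 4) × (3.8 - 6)/(2 - 6) = 0.104500
L_2(3.8) = (3.8 - 0)/(4 - 0) × (3.8 - 2)/(4 - 2) × (3.8 - 6)/(4 - 6) = 0.940500
L_3(3.8) = (3.8 - 0)/(6 - 0) × (3.8 - 2)/(6 - 2) × (3.8 - 4)/(6 - 4) = -0.028500

P(3.8) = (-11)×L_0(3.8) + 1×L_1(3.8) + (-13)×L_2(3.8) + 14×L_3(3.8)
P(3.8) = -12.339500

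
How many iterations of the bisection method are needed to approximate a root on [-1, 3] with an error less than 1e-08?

We need (b-a)/2^n ≤ 1e-08
(3 - (-1))/2^n ≤ 1e-08
4/2^n ≤ 1e-08
2^n ≥ 400000000
n ≥ log₂(400000000) = 28.58
n ≥ 29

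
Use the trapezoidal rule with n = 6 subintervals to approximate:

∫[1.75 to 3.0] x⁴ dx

f(x) = x⁴
a = 1.75, b = 3.0, n = 6
h = (b - a)/n = 0.208333

Trapezoidal rule: (h/2)[f(x₀) + 2f(x₁) + 2f(x₂) + ... + f(xₙ)]

x_0 = 1.7500, f(x_0) = 9.378906, coefficient = 1
x_1 = 1.9583, f(x_1) = 14.707758, coefficient = 2
x_2 = 2.1667, f(x_2) = 22.037809, coefficient = 2
x_3 = 2.3750, f(x_3) = 31.816650, coefficient = 2
x_4 = 2.5833, f(x_4) = 44.537085, coefficient = 2
x_5 = 2.7917, f(x_5) = 60.737127, coefficient = 2
x_6 = 3.0000, f(x_6) = 81.000000, coefficient = 1

I ≈ (0.208333/2) × 438.051764 = 45.630392
Exact value: 45.317383
Error: 0.313009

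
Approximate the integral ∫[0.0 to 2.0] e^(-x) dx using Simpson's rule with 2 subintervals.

f(x) = e^(-x)
a = 0.0, b = 2.0, n = 2
h = (b - a)/n = 1.000000

Simpson's rule: (h/3)[f(x₀) + 4f(x₁) + 2f(x₂) + ... + f(xₙ)]

x_0 = 0.0000, f(x_0) = 1.000000, coefficient = 1
x_1 = 1.0000, f(x_1) = 0.367879, coefficient = 4
x_2 = 2.0000, f(x_2) = 0.135335, coefficient = 1

I ≈ (1.000000/3) × 2.606853 = 0.868951
Exact value: 0.864665
Error: 0.004286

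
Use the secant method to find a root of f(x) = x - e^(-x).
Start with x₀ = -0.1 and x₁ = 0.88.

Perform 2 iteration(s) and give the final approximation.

f(x) = x - e^(-x)
x₀ = -0.1, x₁ = 0.88

Secant formula: x_{n+1} = x_n - f(x_n)(x_n - x_{n-1})/(f(x_n) - f(x_{n-1}))

Iteration 1:
  f(-0.100000) = -1.205171
  f(0.880000) = 0.465217
  x_2 = 0.880000 - 0.465217×(0.880000 - (-0.100000))/(0.465217 - (-1.205171))
       = 0.607062
Iteration 2:
  f(0.880000) = 0.465217
  f(0.607062) = 0.062112
  x_3 = 0.607062 - 0.062112×(0.607062 - 0.880000)/(0.062112 - 0.465217)
       = 0.565006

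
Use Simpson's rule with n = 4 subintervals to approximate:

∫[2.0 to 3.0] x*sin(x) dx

f(x) = x*sin(x)
a = 2.0, b = 3.0, n = 4
h = (b - a)/n = 0.250000

Simpson's rule: (h/3)[f(x₀) + 4f(x₁) + 2f(x₂) + ... + f(xₙ)]

x_0 = 2.0000, f(x_0) = 1.818595, coefficient = 1
x_1 = 2.2500, f(x_1) = 1.750665, coefficient = 4
x_2 = 2.5000, f(x_2) = 1.496180, coefficient = 2
x_3 = 2.7500, f(x_3) = 1.049568, coefficient = 4
x_4 = 3.0000, f(x_4) = 0.423360, coefficient = 1

I ≈ (0.250000/3) × 16.435245 = 1.369604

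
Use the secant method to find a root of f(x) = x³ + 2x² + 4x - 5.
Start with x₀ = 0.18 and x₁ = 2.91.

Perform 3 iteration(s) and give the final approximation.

f(x) = x³ + 2x² + 4x - 5
x₀ = 0.18, x₁ = 2.91

Secant formula: x_{n+1} = x_n - f(x_n)(x_n - x_{n-1})/(f(x_n) - f(x_{n-1}))

Iteration 1:
  f(0.180000) = -4.209368
  f(2.910000) = 48.218371
  x_2 = 2.910000 - 48.218371×(2.910000 - 0.180000)/(48.218371 - (-4.209368))
       = 0.399189
Iteration 2:
  f(2.910000) = 48.218371
  f(0.399189) = -3.020930
  x_3 = 0.399189 - (-3.020930)×(0.399189 - 2.910000)/(-3.020930 - 48.218371)
       = 0.547219
Iteration 3:
  f(0.399189) = -3.020930
  f(0.547219) = -2.048360
  x_4 = 0.547219 - (-2.048360)×(0.547219 - 0.399189)/(-2.048360 - (-3.020930))
       = 0.858991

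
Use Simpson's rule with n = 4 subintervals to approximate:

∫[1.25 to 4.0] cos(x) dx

f(x) = cos(x)
a = 1.25, b = 4.0, n = 4
h = (b - a)/n = 0.687500

Simpson's rule: (h/3)[f(x₀) + 4f(x₁) + 2f(x₂) + ... + f(xₙ)]

x_0 = 1.2500, f(x_0) = 0.315322, coefficient = 1
x_1 = 1.9375, f(x_1) = -0.358540, coefficient = 4
x_2 = 2.6250, f(x_2) = -0.869507, coefficient = 2
x_3 = 3.3125, f(x_3) = -0.985431, coefficient = 4
x_4 = 4.0000, f(x_4) = -0.653644, coefficient = 1

I ≈ (0.687500/3) × -7.453220 = -1.708030
Exact value: -1.705787
Error: 0.002242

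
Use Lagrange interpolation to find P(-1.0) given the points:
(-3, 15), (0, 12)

Lagrange interpolation formula:
P(x) = Σ yᵢ × Lᵢ(x)
where Lᵢ(x) = Π_{j≠i} (x - xⱼ)/(xᵢ - xⱼ)

L_0(-1.0) = (-1.0 - 0)/(-3 - 0) = 0.333333
L_1(-1.0) = (-1.0 - (-3))/(0 - (-3)) = 0.666667

P(-1.0) = 15×L_0(-1.0) + 12×L_1(-1.0)
P(-1.0) = 13.000000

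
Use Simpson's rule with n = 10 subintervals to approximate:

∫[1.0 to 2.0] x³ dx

f(x) = x³
a = 1.0, b = 2.0, n = 10
h = (b - a)/n = 0.100000

Simpson's rule: (h/3)[f(x₀) + 4f(x₁) + 2f(x₂) + ... + f(xₙ)]

x_0 = 1.0000, f(x_0) = 1.000000, coefficient = 1
x_1 = 1.1000, f(x_1) = 1.331000, coefficient = 4
x_2 = 1.2000, f(x_2) = 1.728000, coefficient = 2
x_3 = 1.3000, f(x_3) = 2.197000, coefficient = 4
x_4 = 1.4000, f(x_4) = 2.744000, coefficient = 2
x_5 = 1.5000, f(x_5) = 3.375000, coefficient = 4
x_6 = 1.6000, f(x_6) = 4.096000, coefficient = 2
x_7 = 1.7000, f(x_7) = 4.913000, coefficient = 4
x_8 = 1.8000, f(x_8) = 5.832000, coefficient = 2
x_9 = 1.9000, f(x_9) = 6.859000, coefficient = 4
x_10 = 2.0000, f(x_10) = 8.000000, coefficient = 1

I ≈ (0.100000/3) × 112.500000 = 3.750000
Exact value: 3.750000
Error: 0.000000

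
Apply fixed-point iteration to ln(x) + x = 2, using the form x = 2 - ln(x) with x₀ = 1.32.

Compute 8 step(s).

Equation: ln(x) + x = 2
Fixed-point form: x = 2 - ln(x)
x₀ = 1.32

x_1 = g(1.320000) = 1.722368
x_2 = g(1.722368) = 1.456300
x_3 = g(1.456300) = 1.624101
x_4 = g(1.624101) = 1.515045
x_5 = g(1.515045) = 1.584555
x_6 = g(1.584555) = 1.539697
x_7 = g(1.539697) = 1.568415
x_8 = g(1.568415) = 1.549935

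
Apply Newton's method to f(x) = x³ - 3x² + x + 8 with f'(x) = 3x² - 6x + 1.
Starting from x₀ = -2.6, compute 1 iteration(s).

f(x) = x³ - 3x² + x + 8
f'(x) = 3x² - 6x + 1
x₀ = -2.6

Newton-Raphson formula: x_{n+1} = x_n - f(x_n)/f'(x_n)

Iteration 1:
  f(-2.600000) = -32.456000
  f'(-2.600000) = 36.880000
  x_1 = -2.600000 - (-32.456000)/36.880000 = -1.719957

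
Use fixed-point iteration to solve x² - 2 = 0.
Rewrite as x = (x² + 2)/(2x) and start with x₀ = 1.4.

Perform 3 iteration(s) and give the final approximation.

Equation: x² - 2 = 0
Fixed-point form: x = (x² + 2)/(2x)
x₀ = 1.4

x_1 = g(1.400000) = 1.414286
x_2 = g(1.414286) = 1.414214
x_3 = g(1.414214) = 1.414214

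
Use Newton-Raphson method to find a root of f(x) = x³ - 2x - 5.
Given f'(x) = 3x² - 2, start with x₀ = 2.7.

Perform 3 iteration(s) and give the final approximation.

f(x) = x³ - 2x - 5
f'(x) = 3x² - 2
x₀ = 2.7

Newton-Raphson formula: x_{n+1} = x_n - f(x_n)/f'(x_n)

Iteration 1:
  f(2.700000) = 9.283000
  f'(2.700000) = 19.870000
  x_1 = 2.700000 - 9.283000/19.870000 = 2.232813
Iteration 2:
  f(2.232813) = 1.665964
  f'(2.232813) = 12.956366
  x_2 = 2.232813 - 1.665964/12.956366 = 2.104231
Iteration 3:
  f(2.104231) = 0.108623
  f'(2.104231) = 11.283360
  x_3 = 2.104231 - 0.108623/11.283360 = 2.094604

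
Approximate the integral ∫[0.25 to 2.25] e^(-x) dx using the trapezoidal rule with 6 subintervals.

f(x) = e^(-x)
a = 0.25, b = 2.25, n = 6
h = (b - a)/n = 0.333333

Trapezoidal rule: (h/2)[f(x₀) + 2f(x₁) + 2f(x₂) + ... + f(xₙ)]

x_0 = 0.2500, f(x_0) = 0.778801, coefficient = 1
x_1 = 0.5833, f(x_1) = 0.558035, coefficient = 2
x_2 = 0.9167, f(x_2) = 0.399850, coefficient = 2
x_3 = 1.2500, f(x_3) = 0.286505, coefficient = 2
x_4 = 1.5833, f(x_4) = 0.205290, coefficient = 2
x_5 = 1.9167, f(x_5) = 0.147096, coefficient = 2
x_6 = 2.2500, f(x_6) = 0.105399, coefficient = 1

I ≈ (0.333333/2) × 4.077751 = 0.679625
Exact value: 0.673402
Error: 0.006224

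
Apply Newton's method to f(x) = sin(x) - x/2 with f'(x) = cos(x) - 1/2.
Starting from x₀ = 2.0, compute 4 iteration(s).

f(x) = sin(x) - x/2
f'(x) = cos(x) - 1/2
x₀ = 2.0

Newton-Raphson formula: x_{n+1} = x_n - f(x_n)/f'(x_n)

Iteration 1:
  f(2.000000) = -0.090703
  f'(2.000000) = -0.916147
  x_1 = 2.000000 - (-0.090703)/(-0.916147) = 1.900996
Iteration 2:
  f(1.900996) = -0.004520
  f'(1.900996) = -0.824232
  x_2 = 1.900996 - (-0.004520)/(-0.824232) = 1.895512
Iteration 3:
  f(1.895512) = -0.000014
  f'(1.895512) = -0.819039
  x_3 = 1.895512 - (-0.000014)/(-0.819039) = 1.895494
Iteration 4:
  f(1.895494) = 0.000000
  f'(1.895494) = -0.819023
  x_4 = 1.895494 - 0.000000/(-0.819023) = 1.895494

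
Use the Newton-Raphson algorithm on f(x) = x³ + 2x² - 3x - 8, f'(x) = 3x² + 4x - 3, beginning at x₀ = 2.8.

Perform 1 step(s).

f(x) = x³ + 2x² - 3x - 8
f'(x) = 3x² + 4x - 3
x₀ = 2.8

Newton-Raphson formula: x_{n+1} = x_n - f(x_n)/f'(x_n)

Iteration 1:
  f(2.800000) = 21.232000
  f'(2.800000) = 31.720000
  x_1 = 2.800000 - 21.232000/31.720000 = 2.130643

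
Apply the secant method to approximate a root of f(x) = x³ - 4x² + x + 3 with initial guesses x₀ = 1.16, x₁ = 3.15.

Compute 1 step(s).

f(x) = x³ - 4x² + x + 3
x₀ = 1.16, x₁ = 3.15

Secant formula: x_{n+1} = x_n - f(x_n)(x_n - x_{n-1})/(f(x_n) - f(x_{n-1}))

Iteration 1:
  f(1.160000) = 0.338496
  f(3.150000) = -2.284125
  x_2 = 3.150000 - (-2.284125)×(3.150000 - 1.160000)/(-2.284125 - 0.338496)
       = 1.416845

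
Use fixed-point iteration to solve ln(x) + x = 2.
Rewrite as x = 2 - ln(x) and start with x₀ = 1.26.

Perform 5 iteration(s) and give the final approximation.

Equation: ln(x) + x = 2
Fixed-point form: x = 2 - ln(x)
x₀ = 1.26

x_1 = g(1.260000) = 1.768888
x_2 = g(1.768888) = 1.429649
x_3 = g(1.429649) = 1.642571
x_4 = g(1.642571) = 1.503737
x_5 = g(1.503737) = 1.592047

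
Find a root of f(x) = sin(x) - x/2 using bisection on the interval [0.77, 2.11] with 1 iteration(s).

f(x) = sin(x) - x/2
Initial interval: [0.77, 2.11]

Iteration 1:
  c_1 = (0.770000 + 2.110000)/2 = 1.440000
  f(c_1) = f(1.440000) = 0.271458
  f(a) × f(c) ≥ 0, new interval: [1.440000, 2.110000]

After 1 iteration(s), the approximation is c_1 = 1.440000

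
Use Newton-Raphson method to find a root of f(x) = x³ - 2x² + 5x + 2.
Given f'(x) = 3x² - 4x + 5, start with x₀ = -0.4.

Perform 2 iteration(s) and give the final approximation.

f(x) = x³ - 2x² + 5x + 2
f'(x) = 3x² - 4x + 5
x₀ = -0.4

Newton-Raphson formula: x_{n+1} = x_n - f(x_n)/f'(x_n)

Iteration 1:
  f(-0.400000) = -0.384000
  f'(-0.400000) = 7.080000
  x_1 = -0.400000 - (-0.384000)/7.080000 = -0.345763
Iteration 2:
  f(-0.345763) = -0.009254
  f'(-0.345763) = 6.741706
  x_2 = -0.345763 - (-0.009254)/6.741706 = -0.344390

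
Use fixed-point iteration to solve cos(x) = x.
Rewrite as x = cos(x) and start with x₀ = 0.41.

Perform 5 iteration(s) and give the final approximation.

Equation: cos(x) = x
Fixed-point form: x = cos(x)
x₀ = 0.41

x_1 = g(0.410000) = 0.917121
x_2 = g(0.917121) = 0.608108
x_3 = g(0.608108) = 0.820730
x_4 = g(0.820730) = 0.681687
x_5 = g(0.681687) = 0.776511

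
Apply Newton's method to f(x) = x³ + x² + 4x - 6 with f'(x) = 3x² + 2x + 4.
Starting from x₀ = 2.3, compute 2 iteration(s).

f(x) = x³ + x² + 4x - 6
f'(x) = 3x² + 2x + 4
x₀ = 2.3

Newton-Raphson formula: x_{n+1} = x_n - f(x_n)/f'(x_n)

Iteration 1:
  f(2.300000) = 20.657000
  f'(2.300000) = 24.470000
  x_1 = 2.300000 - 20.657000/24.470000 = 1.455823
Iteration 2:
  f(1.455823) = 5.028220
  f'(1.455823) = 13.269913
  x_2 = 1.455823 - 5.028220/13.269913 = 1.076905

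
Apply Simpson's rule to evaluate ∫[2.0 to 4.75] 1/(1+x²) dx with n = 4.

f(x) = 1/(1+x²)
a = 2.0, b = 4.75, n = 4
h = (b - a)/n = 0.687500

Simpson's rule: (h/3)[f(x₀) + 4f(x₁) + 2f(x₂) + ... + f(xₙ)]

x_0 = 2.0000, f(x_0) = 0.200000, coefficient = 1
x_1 = 2.6875, f(x_1) = 0.121615, coefficient = 4
x_2 = 3.3750, f(x_2) = 0.080706, coefficient = 2
x_3 = 4.0625, f(x_3) = 0.057130, coefficient = 4
x_4 = 4.7500, f(x_4) = 0.042440, coefficient = 1

I ≈ (0.687500/3) × 1.118834 = 0.256399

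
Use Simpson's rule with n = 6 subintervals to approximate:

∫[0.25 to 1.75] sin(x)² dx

f(x) = sin(x)²
a = 0.25, b = 1.75, n = 6
h = (b - a)/n = 0.250000

Simpson's rule: (h/3)[f(x₀) + 4f(x₁) + 2f(x₂) + ... + f(xₙ)]

x_0 = 0.2500, f(x_0) = 0.061209, coefficient = 1
x_1 = 0.5000, f(x_1) = 0.229849, coefficient = 4
x_2 = 0.7500, f(x_2) = 0.464631, coefficient = 2
x_3 = 1.0000, f(x_3) = 0.708073, coefficient = 4
x_4 = 1.2500, f(x_4) = 0.900572, coefficient = 2
x_5 = 1.5000, f(x_5) = 0.994996, coefficient = 4
x_6 = 1.7500, f(x_6) = 0.968228, coefficient = 1

I ≈ (0.250000/3) × 11.491518 = 0.957626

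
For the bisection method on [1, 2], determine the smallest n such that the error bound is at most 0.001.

We need (b-a)/2^n ≤ 0.001
(2 - 1)/2^n ≤ 0.001
1/2^n ≤ 0.001
2^n ≥ 1000
n ≥ log₂(1000) = 9.97
n ≥ 10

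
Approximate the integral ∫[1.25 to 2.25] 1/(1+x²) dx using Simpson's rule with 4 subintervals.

f(x) = 1/(1+x²)
a = 1.25, b = 2.25, n = 4
h = (b - a)/n = 0.250000

Simpson's rule: (h/3)[f(x₀) + 4f(x₁) + 2f(x₂) + ... + f(xₙ)]

x_0 = 1.2500, f(x_0) = 0.390244, coefficient = 1
x_1 = 1.5000, f(x_1) = 0.307692, coefficient = 4
x_2 = 1.7500, f(x_2) = 0.246154, coefficient = 2
x_3 = 2.0000, f(x_3) = 0.200000, coefficient = 4
x_4 = 2.2500, f(x_4) = 0.164948, coefficient = 1

I ≈ (0.250000/3) × 3.078269 = 0.256522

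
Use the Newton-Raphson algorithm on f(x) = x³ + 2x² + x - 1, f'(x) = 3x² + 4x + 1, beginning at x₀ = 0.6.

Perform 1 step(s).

f(x) = x³ + 2x² + x - 1
f'(x) = 3x² + 4x + 1
x₀ = 0.6

Newton-Raphson formula: x_{n+1} = x_n - f(x_n)/f'(x_n)

Iteration 1:
  f(0.600000) = 0.536000
  f'(0.600000) = 4.480000
  x_1 = 0.600000 - 0.536000/4.480000 = 0.480357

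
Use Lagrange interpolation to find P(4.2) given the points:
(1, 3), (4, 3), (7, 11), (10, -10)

Lagrange interpolation formula:
P(x) = Σ yᵢ × Lᵢ(x)
where Lᵢ(x) = Π_{j≠i} (x - xⱼ)/(xᵢ - xⱼ)

L_0(4.2) = (4.2 - 4)/(1 - 4) × (4.2 - 7)/(1 - 7) × (4.2 - 10)/(1 - 10) = -0.020049
L_1(4.2) = (4.2 - 1)/(4 - 1) × (4.2 - 7)/(4 - 7) × (4.2 - 10)/(4 - 10) = 0.962370
L_2(4.2) = (4.2 - 1)/(7 - 1) × (4.2 - 4)/(7 - 4) × (4.2 - 10)/(7 - 10) = 0.068741
L_3(4.2) = (4.2 - 1)/(10 - 1) × (4.2 - 4)/(10 - 4) × (4.2 - 7)/(10 - 7) = -0.011062

P(4.2) = 3×L_0(4.2) + 3×L_1(4.2) + 11×L_2(4.2) + (-10)×L_3(4.2)
P(4.2) = 3.693728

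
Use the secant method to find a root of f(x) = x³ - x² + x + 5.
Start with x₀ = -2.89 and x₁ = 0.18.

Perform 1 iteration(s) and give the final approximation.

f(x) = x³ - x² + x + 5
x₀ = -2.89, x₁ = 0.18

Secant formula: x_{n+1} = x_n - f(x_n)(x_n - x_{n-1})/(f(x_n) - f(x_{n-1}))

Iteration 1:
  f(-2.890000) = -30.379669
  f(0.180000) = 5.153432
  x_2 = 0.180000 - 5.153432×(0.180000 - (-2.890000))/(5.153432 - (-30.379669))
       = -0.265248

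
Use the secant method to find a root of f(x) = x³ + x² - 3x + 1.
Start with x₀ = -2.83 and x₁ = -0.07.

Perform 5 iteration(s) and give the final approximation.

f(x) = x³ + x² - 3x + 1
x₀ = -2.83, x₁ = -0.07

Secant formula: x_{n+1} = x_n - f(x_n)(x_n - x_{n-1})/(f(x_n) - f(x_{n-1}))

Iteration 1:
  f(-2.830000) = -5.166287
  f(-0.070000) = 1.214557
  x_2 = -0.070000 - 1.214557×(-0.070000 - (-2.830000))/(1.214557 - (-5.166287))
       = -0.595350
Iteration 2:
  f(-0.070000) = 1.214557
  f(-0.595350) = 2.929475
  x_3 = -0.595350 - 2.929475×(-0.595350 - (-0.070000))/(2.929475 - 1.214557)
       = 0.302069
Iteration 3:
  f(-0.595350) = 2.929475
  f(0.302069) = 0.212601
  x_4 = 0.302069 - 0.212601×(0.302069 - (-0.595350))/(0.212601 - 2.929475)
       = 0.372294
Iteration 4:
  f(0.302069) = 0.212601
  f(0.372294) = 0.073322
  x_5 = 0.372294 - 0.073322×(0.372294 - 0.302069)/(0.073322 - 0.212601)
       = 0.409263
Iteration 5:
  f(0.372294) = 0.073322
  f(0.409263) = 0.008257
  x_6 = 0.409263 - 0.008257×(0.409263 - 0.372294)/(0.008257 - 0.073322)
       = 0.413955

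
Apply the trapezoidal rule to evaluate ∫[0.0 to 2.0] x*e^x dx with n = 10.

f(x) = x*e^x
a = 0.0, b = 2.0, n = 10
h = (b - a)/n = 0.200000

Trapezoidal rule: (h/2)[f(x₀) + 2f(x₁) + 2f(x₂) + ... + f(xₙ)]

x_0 = 0.0000, f(x_0) = 0.000000, coefficient = 1
x_1 = 0.2000, f(x_1) = 0.244281, coefficient = 2
x_2 = 0.4000, f(x_2) = 0.596730, coefficient = 2
x_3 = 0.6000, f(x_3) = 1.093271, coefficient = 2
x_4 = 0.8000, f(x_4) = 1.780433, coefficient = 2
x_5 = 1.0000, f(x_5) = 2.718282, coefficient = 2
x_6 = 1.2000, f(x_6) = 3.984140, coefficient = 2
x_7 = 1.4000, f(x_7) = 5.677280, coefficient = 2
x_8 = 1.6000, f(x_8) = 7.924852, coefficient = 2
x_9 = 1.8000, f(x_9) = 10.889365, coefficient = 2
x_10 = 2.0000, f(x_10) = 14.778112, coefficient = 1

I ≈ (0.200000/2) × 84.595380 = 8.459538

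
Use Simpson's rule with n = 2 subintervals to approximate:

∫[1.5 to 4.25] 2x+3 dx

f(x) = 2x+3
a = 1.5, b = 4.25, n = 2
h = (b - a)/n = 1.375000

Simpson's rule: (h/3)[f(x₀) + 4f(x₁) + 2f(x₂) + ... + f(xₙ)]

x_0 = 1.5000, f(x_0) = 6.000000, coefficient = 1
x_1 = 2.8750, f(x_1) = 8.750000, coefficient = 4
x_2 = 4.2500, f(x_2) = 11.500000, coefficient = 1

I ≈ (1.375000/3) × 52.500000 = 24.062500
Exact value: 24.062500
Error: 0.000000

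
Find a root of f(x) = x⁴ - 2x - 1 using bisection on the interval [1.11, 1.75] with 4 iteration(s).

f(x) = x⁴ - 2x - 1
Initial interval: [1.11, 1.75]

Iteration 1:
  c_1 = (1.110000 + 1.750000)/2 = 1.430000
  f(c_1) = f(1.430000) = 0.321616
  f(a) × f(c) < 0, new interval: [1.110000, 1.430000]
Iteration 2:
  c_2 = (1.110000 + 1.430000)/2 = 1.270000
  f(c_2) = f(1.270000) = -0.938554
  f(a) × f(c) ≥ 0, new interval: [1.270000, 1.430000]
Iteration 3:
  c_3 = (1.270000 + 1.430000)/2 = 1.350000
  f(c_3) = f(1.350000) = -0.378494
  f(a) × f(c) ≥ 0, new interval: [1.350000, 1.430000]
Iteration 4:
  c_4 = (1.350000 + 1.430000)/2 = 1.390000
  f(c_4) = f(1.390000) = -0.046990
  f(a) × f(c) ≥ 0, new interval: [1.390000, 1.430000]

After 4 iteration(s), the approximation is c_4 = 1.390000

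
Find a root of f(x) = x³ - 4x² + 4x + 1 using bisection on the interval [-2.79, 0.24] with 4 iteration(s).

f(x) = x³ - 4x² + 4x + 1
Initial interval: [-2.79, 0.24]

Iteration 1:
  c_1 = (-2.790000 + 0.240000)/2 = -1.275000
  f(c_1) = f(-1.275000) = -12.675172
  f(a) × f(c) ≥ 0, new interval: [-1.275000, 0.240000]
Iteration 2:
  c_2 = (-1.275000 + 0.240000)/2 = -0.517500
  f(c_2) = f(-0.517500) = -2.279815
  f(a) × f(c) ≥ 0, new interval: [-0.517500, 0.240000]
Iteration 3:
  c_3 = (-0.517500 + 0.240000)/2 = -0.138750
  f(c_3) = f(-0.138750) = 0.365323
  f(a) × f(c) < 0, new interval: [-0.517500, -0.138750]
Iteration 4:
  c_4 = (-0.517500 + (-0.138750))/2 = -0.328125
  f(c_4) = f(-0.328125) = -0.778492
  f(a) × f(c) ≥ 0, new interval: [-0.328125, -0.138750]

After 4 iteration(s), the approximation is c_4 = -0.328125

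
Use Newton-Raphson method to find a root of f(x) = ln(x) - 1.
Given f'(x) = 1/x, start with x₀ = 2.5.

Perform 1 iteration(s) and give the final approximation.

f(x) = ln(x) - 1
f'(x) = 1/x
x₀ = 2.5

Newton-Raphson formula: x_{n+1} = x_n - f(x_n)/f'(x_n)

Iteration 1:
  f(2.500000) = -0.083709
  f'(2.500000) = 0.400000
  x_1 = 2.500000 - (-0.083709)/0.400000 = 2.709273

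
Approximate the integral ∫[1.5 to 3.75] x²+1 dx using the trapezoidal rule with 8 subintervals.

f(x) = x²+1
a = 1.5, b = 3.75, n = 8
h = (b - a)/n = 0.281250

Trapezoidal rule: (h/2)[f(x₀) + 2f(x₁) + 2f(x₂) + ... + f(xₙ)]

x_0 = 1.5000, f(x_0) = 3.250000, coefficient = 1
x_1 = 1.7812, f(x_1) = 4.172852, coefficient = 2
x_2 = 2.0625, f(x_2) = 5.253906, coefficient = 2
x_3 = 2.3438, f(x_3) = 6.493164, coefficient = 2
x_4 = 2.6250, f(x_4) = 7.890625, coefficient = 2
x_5 = 2.9062, f(x_5) = 9.446289, coefficient = 2
x_6 = 3.1875, f(x_6) = 11.160156, coefficient = 2
x_7 = 3.4688, f(x_7) = 13.032227, coefficient = 2
x_8 = 3.7500, f(x_8) = 15.062500, coefficient = 1

I ≈ (0.281250/2) × 133.210938 = 18.732788
Exact value: 18.703125
Error: 0.029663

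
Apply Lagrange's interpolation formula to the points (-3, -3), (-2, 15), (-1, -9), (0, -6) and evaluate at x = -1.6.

Lagrange interpolation formula:
P(x) = Σ yᵢ × Lᵢ(x)
where Lᵢ(x) = Π_{j≠i} (x - xⱼ)/(xᵢ - xⱼ)

L_0(-1.6) = (-1.6 - (-2))/(-3 - (-2)) × (-1.6 - (-1))/(-3 - (-1)) × (-1.6 - 0)/(-3 - 0) = -0.064000
L_1(-1.6) = (-1.6 - (-3))/(-2 - (-3)) × (-1.6 - (-1))/(-2 - (-1)) × (-1.6 - 0)/(-2 - 0) = 0.672000
L_2(-1.6) = (-1.6 - (-3))/(-1 - (-3)) × (-1.6 - (-2))/(-1 - (-2)) × (-1.6 - 0)/(-1 - 0) = 0.448000
L_3(-1.6) = (-1.6 - (-3))/(0 - (-3)) × (-1.6 - (-2))/(0 - (-2)) × (-1.6 - (-1))/(0 - (-1)) = -0.056000

P(-1.6) = (-3)×L_0(-1.6) + 15×L_1(-1.6) + (-9)×L_2(-1.6) + (-6)×L_3(-1.6)
P(-1.6) = 6.576000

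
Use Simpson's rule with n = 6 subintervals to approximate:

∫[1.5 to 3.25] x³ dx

f(x) = x³
a = 1.5, b = 3.25, n = 6
h = (b - a)/n = 0.291667

Simpson's rule: (h/3)[f(x₀) + 4f(x₁) + 2f(x₂) + ... + f(xₙ)]

x_0 = 1.5000, f(x_0) = 3.375000, coefficient = 1
x_1 = 1.7917, f(x_1) = 5.751374, coefficient = 4
x_2 = 2.0833, f(x_2) = 9.042245, coefficient = 2
x_3 = 2.3750, f(x_3) = 13.396484, coefficient = 4
x_4 = 2.6667, f(x_4) = 18.962963, coefficient = 2
x_5 = 2.9583, f(x_5) = 25.890553, coefficient = 4
x_6 = 3.2500, f(x_6) = 34.328125, coefficient = 1

I ≈ (0.291667/3) × 273.867188 = 26.625977
Exact value: 26.625977
Error: 0.000000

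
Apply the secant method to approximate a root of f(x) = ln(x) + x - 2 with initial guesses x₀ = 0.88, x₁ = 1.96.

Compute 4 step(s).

f(x) = ln(x) + x - 2
x₀ = 0.88, x₁ = 1.96

Secant formula: x_{n+1} = x_n - f(x_n)(x_n - x_{n-1})/(f(x_n) - f(x_{n-1}))

Iteration 1:
  f(0.880000) = -1.247833
  f(1.960000) = 0.632944
  x_2 = 1.960000 - 0.632944×(1.960000 - 0.880000)/(0.632944 - (-1.247833))
       = 1.596544
Iteration 2:
  f(1.960000) = 0.632944
  f(1.596544) = 0.064385
  x_3 = 1.596544 - 0.064385×(1.596544 - 1.960000)/(0.064385 - 0.632944)
       = 1.555385
Iteration 3:
  f(1.596544) = 0.064385
  f(1.555385) = -0.002892
  x_4 = 1.555385 - (-0.002892)×(1.555385 - 1.596544)/(-0.002892 - 0.064385)
       = 1.557154
Iteration 4:
  f(1.555385) = -0.002892
  f(1.557154) = 0.000014
  x_5 = 1.557154 - 0.000014×(1.557154 - 1.555385)/(0.000014 - (-0.002892))
       = 1.557146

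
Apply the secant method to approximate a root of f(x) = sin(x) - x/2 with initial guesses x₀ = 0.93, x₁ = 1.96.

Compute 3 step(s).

f(x) = sin(x) - x/2
x₀ = 0.93, x₁ = 1.96

Secant formula: x_{n+1} = x_n - f(x_n)(x_n - x_{n-1})/(f(x_n) - f(x_{n-1}))

Iteration 1:
  f(0.930000) = 0.336620
  f(1.960000) = -0.054788
  x_2 = 1.960000 - (-0.054788)×(1.960000 - 0.930000)/(-0.054788 - 0.336620)
       = 1.815823
Iteration 2:
  f(1.960000) = -0.054788
  f(1.815823) = 0.062219
  x_3 = 1.815823 - 0.062219×(1.815823 - 1.960000)/(0.062219 - (-0.054788))
       = 1.892490
Iteration 3:
  f(1.815823) = 0.062219
  f(1.892490) = 0.002457
  x_4 = 1.892490 - 0.002457×(1.892490 - 1.815823)/(0.002457 - 0.062219)
       = 1.895641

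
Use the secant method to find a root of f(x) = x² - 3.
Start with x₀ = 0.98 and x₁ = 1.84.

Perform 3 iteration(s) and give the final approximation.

f(x) = x² - 3
x₀ = 0.98, x₁ = 1.84

Secant formula: x_{n+1} = x_n - f(x_n)(x_n - x_{n-1})/(f(x_n) - f(x_{n-1}))

Iteration 1:
  f(0.980000) = -2.039600
  f(1.840000) = 0.385600
  x_2 = 1.840000 - 0.385600×(1.840000 - 0.980000)/(0.385600 - (-2.039600))
       = 1.703262
Iteration 2:
  f(1.840000) = 0.385600
  f(1.703262) = -0.098897
  x_3 = 1.703262 - (-0.098897)×(1.703262 - 1.840000)/(-0.098897 - 0.385600)
       = 1.731174
Iteration 3:
  f(1.703262) = -0.098897
  f(1.731174) = -0.003037
  x_4 = 1.731174 - (-0.003037)×(1.731174 - 1.703262)/(-0.003037 - (-0.098897))
       = 1.732058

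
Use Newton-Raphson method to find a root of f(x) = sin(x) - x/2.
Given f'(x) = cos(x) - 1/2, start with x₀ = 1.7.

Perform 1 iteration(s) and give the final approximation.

f(x) = sin(x) - x/2
f'(x) = cos(x) - 1/2
x₀ = 1.7

Newton-Raphson formula: x_{n+1} = x_n - f(x_n)/f'(x_n)

Iteration 1:
  f(1.700000) = 0.141665
  f'(1.700000) = -0.628844
  x_1 = 1.700000 - 0.141665/(-0.628844) = 1.925278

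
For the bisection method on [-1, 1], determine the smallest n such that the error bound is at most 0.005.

We need (b-a)/2^n ≤ 0.005
(1 - (-1))/2^n ≤ 0.005
2/2^n ≤ 0.005
2^n ≥ 400
n ≥ log₂(400) = 8.64
n ≥ 9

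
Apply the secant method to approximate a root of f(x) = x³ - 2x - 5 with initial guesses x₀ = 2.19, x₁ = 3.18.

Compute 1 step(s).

f(x) = x³ - 2x - 5
x₀ = 2.19, x₁ = 3.18

Secant formula: x_{n+1} = x_n - f(x_n)(x_n - x_{n-1})/(f(x_n) - f(x_{n-1}))

Iteration 1:
  f(2.190000) = 1.123459
  f(3.180000) = 20.797432
  x_2 = 3.180000 - 20.797432×(3.180000 - 2.190000)/(20.797432 - 1.123459)
       = 2.133467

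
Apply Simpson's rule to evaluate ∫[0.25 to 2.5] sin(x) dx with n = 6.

f(x) = sin(x)
a = 0.25, b = 2.5, n = 6
h = (b - a)/n = 0.375000

Simpson's rule: (h/3)[f(x₀) + 4f(x₁) + 2f(x₂) + ... + f(xₙ)]

x_0 = 0.2500, f(x_0) = 0.247404, coefficient = 1
x_1 = 0.6250, f(x_1) = 0.585097, coefficient = 4
x_2 = 1.0000, f(x_2) = 0.841471, coefficient = 2
x_3 = 1.3750, f(x_3) = 0.980893, coefficient = 4
x_4 = 1.7500, f(x_4) = 0.983986, coefficient = 2
x_5 = 2.1250, f(x_5) = 0.850320, coefficient = 4
x_6 = 2.5000, f(x_6) = 0.598472, coefficient = 1

I ≈ (0.375000/3) × 14.162030 = 1.770254
Exact value: 1.770056
Error: 0.000198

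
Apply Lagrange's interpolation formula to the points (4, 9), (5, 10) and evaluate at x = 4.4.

Lagrange interpolation formula:
P(x) = Σ yᵢ × Lᵢ(x)
where Lᵢ(x) = Π_{j≠i} (x - xⱼ)/(xᵢ - xⱼ)

L_0(4.4) = (4.4 - 5)/(4 - 5) = 0.600000
L_1(4.4) = (4.4 - 4)/(5 - 4) = 0.400000

P(4.4) = 9×L_0(4.4) + 10×L_1(4.4)
P(4.4) = 9.400000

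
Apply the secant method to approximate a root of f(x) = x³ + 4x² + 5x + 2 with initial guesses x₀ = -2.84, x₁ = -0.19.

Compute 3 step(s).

f(x) = x³ + 4x² + 5x + 2
x₀ = -2.84, x₁ = -0.19

Secant formula: x_{n+1} = x_n - f(x_n)(x_n - x_{n-1})/(f(x_n) - f(x_{n-1}))

Iteration 1:
  f(-2.840000) = -2.843904
  f(-0.190000) = 1.187541
  x_2 = -0.190000 - 1.187541×(-0.190000 - (-2.840000))/(1.187541 - (-2.843904))
       = -0.970609
Iteration 2:
  f(-0.190000) = 1.187541
  f(-0.970609) = 0.000889
  x_3 = -0.970609 - 0.000889×(-0.970609 - (-0.190000))/(0.000889 - 1.187541)
       = -0.971194
Iteration 3:
  f(-0.970609) = 0.000889
  f(-0.971194) = 0.000854
  x_4 = -0.971194 - 0.000854×(-0.971194 - (-0.970609))/(0.000854 - 0.000889)
       = -0.985250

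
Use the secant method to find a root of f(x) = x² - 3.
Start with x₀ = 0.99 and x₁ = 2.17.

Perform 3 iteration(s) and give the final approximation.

f(x) = x² - 3
x₀ = 0.99, x₁ = 2.17

Secant formula: x_{n+1} = x_n - f(x_n)(x_n - x_{n-1})/(f(x_n) - f(x_{n-1}))

Iteration 1:
  f(0.990000) = -2.019900
  f(2.170000) = 1.708900
  x_2 = 2.170000 - 1.708900×(2.170000 - 0.990000)/(1.708900 - (-2.019900))
       = 1.629209
Iteration 2:
  f(2.170000) = 1.708900
  f(1.629209) = -0.345678
  x_3 = 1.629209 - (-0.345678)×(1.629209 - 2.170000)/(-0.345678 - 1.708900)
       = 1.720196
Iteration 3:
  f(1.629209) = -0.345678
  f(1.720196) = -0.040926
  x_4 = 1.720196 - (-0.040926)×(1.720196 - 1.629209)/(-0.040926 - (-0.345678))
       = 1.732415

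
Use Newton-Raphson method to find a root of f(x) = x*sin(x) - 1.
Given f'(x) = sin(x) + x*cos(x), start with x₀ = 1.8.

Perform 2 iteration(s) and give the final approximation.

f(x) = x*sin(x) - 1
f'(x) = sin(x) + x*cos(x)
x₀ = 1.8

Newton-Raphson formula: x_{n+1} = x_n - f(x_n)/f'(x_n)

Iteration 1:
  f(1.800000) = 0.752926
  f'(1.800000) = 0.564884
  x_1 = 1.800000 - 0.752926/0.564884 = 0.467114
Iteration 2:
  f(0.467114) = -0.789653
  f'(0.467114) = 0.867384
  x_2 = 0.467114 - (-0.789653)/0.867384 = 1.377499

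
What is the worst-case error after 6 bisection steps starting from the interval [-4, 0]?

Bisection error bound: |error| ≤ (b-a)/2^n
|error| ≤ (0 - (-4))/2^6 = 4/2^6
|error| ≤ 0.0625000000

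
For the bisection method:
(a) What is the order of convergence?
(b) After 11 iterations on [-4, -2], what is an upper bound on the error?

(a) Bisection has linear (order 1) convergence; the error is halved each step.

(b) Error bound = (b-a)/2^n = (-2 - (-4))/2^{11}
    = 2/2^{11}

(a) 1 (linear); (b) error ≤ 9.77e-04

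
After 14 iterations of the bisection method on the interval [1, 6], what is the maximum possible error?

Bisection error bound: |error| ≤ (b-a)/2^n
|error| ≤ (6 - 1)/2^14 = 5/2^14
|error| ≤ 0.0003051758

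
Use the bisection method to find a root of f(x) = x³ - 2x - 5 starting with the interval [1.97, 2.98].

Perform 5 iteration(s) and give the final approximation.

f(x) = x³ - 2x - 5
Initial interval: [1.97, 2.98]

Iteration 1:
  c_1 = (1.970000 + 2.980000)/2 = 2.475000
  f(c_1) = f(2.475000) = 5.210922
  f(a) × f(c) < 0, new interval: [1.970000, 2.475000]
Iteration 2:
  c_2 = (1.970000 + 2.475000)/2 = 2.222500
  f(c_2) = f(2.222500) = 1.533053
  f(a) × f(c) < 0, new interval: [1.970000, 2.222500]
Iteration 3:
  c_3 = (1.970000 + 2.222500)/2 = 2.096250
  f(c_3) = f(2.096250) = 0.018976
  f(a) × f(c) < 0, new interval: [1.970000, 2.096250]
Iteration 4:
  c_4 = (1.970000 + 2.096250)/2 = 2.033125
  f(c_4) = f(2.033125) = -0.662130
  f(a) × f(c) ≥ 0, new interval: [2.033125, 2.096250]
Iteration 5:
  c_5 = (2.033125 + 2.096250)/2 = 2.064687
  f(c_5) = f(2.064687) = -0.327747
  f(a) × f(c) ≥ 0, new interval: [2.064687, 2.096250]

After 5 iteration(s), the approximation is c_5 = 2.064687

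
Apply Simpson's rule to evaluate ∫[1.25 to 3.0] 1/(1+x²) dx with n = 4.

f(x) = 1/(1+x²)
a = 1.25, b = 3.0, n = 4
h = (b - a)/n = 0.437500

Simpson's rule: (h/3)[f(x₀) + 4f(x₁) + 2f(x₂) + ... + f(xₙ)]

x_0 = 1.2500, f(x_0) = 0.390244, coefficient = 1
x_1 = 1.6875, f(x_1) = 0.259898, coefficient = 4
x_2 = 2.1250, f(x_2) = 0.181303, coefficient = 2
x_3 = 2.5625, f(x_3) = 0.132163, coefficient = 4
x_4 = 3.0000, f(x_4) = 0.100000, coefficient = 1

I ≈ (0.437500/3) × 2.421097 = 0.353077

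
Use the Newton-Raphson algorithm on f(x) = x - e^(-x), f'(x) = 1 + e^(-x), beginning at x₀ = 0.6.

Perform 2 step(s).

f(x) = x - e^(-x)
f'(x) = 1 + e^(-x)
x₀ = 0.6

Newton-Raphson formula: x_{n+1} = x_n - f(x_n)/f'(x_n)

Iteration 1:
  f(0.600000) = 0.051188
  f'(0.600000) = 1.548812
  x_1 = 0.600000 - 0.051188/1.548812 = 0.566950
Iteration 2:
  f(0.566950) = -0.000303
  f'(0.566950) = 1.567253
  x_2 = 0.566950 - (-0.000303)/1.567253 = 0.567143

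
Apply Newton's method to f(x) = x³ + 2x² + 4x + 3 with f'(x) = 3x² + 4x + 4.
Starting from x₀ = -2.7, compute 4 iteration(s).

f(x) = x³ + 2x² + 4x + 3
f'(x) = 3x² + 4x + 4
x₀ = -2.7

Newton-Raphson formula: x_{n+1} = x_n - f(x_n)/f'(x_n)

Iteration 1:
  f(-2.700000) = -12.903000
  f'(-2.700000) = 15.070000
  x_1 = -2.700000 - (-12.903000)/15.070000 = -1.843796
Iteration 2:
  f(-1.843796) = -3.844153
  f'(-1.843796) = 6.823564
  x_2 = -1.843796 - (-3.844153)/6.823564 = -1.280431
Iteration 3:
  f(-1.280431) = -0.941989
  f'(-1.280431) = 3.796788
  x_3 = -1.280431 - (-0.941989)/3.796788 = -1.032330
Iteration 4:
  f(-1.032330) = -0.098068
  f'(-1.032330) = 3.067795
  x_4 = -1.032330 - (-0.098068)/3.067795 = -1.000363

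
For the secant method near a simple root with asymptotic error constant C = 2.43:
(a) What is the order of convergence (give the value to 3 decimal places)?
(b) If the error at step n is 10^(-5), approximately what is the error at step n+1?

(a) Secant method has superlinear convergence with order φ = (1+√5)/2 ≈ 1.618.
    This means |e_{n+1}| ≈ C|e_n|^1.618.

(b) With |e_n| = 10^(-5) and C = 2.43:
    |e_{n+1}| ≈ 2.43 × (10^(-5))^1.618 = 2.43 × 10^(-8.09)

(a) ≈ 1.618 (golden ratio); (b) |e_{n+1}| ≈ 1.974e-08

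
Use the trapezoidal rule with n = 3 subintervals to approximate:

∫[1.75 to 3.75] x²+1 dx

f(x) = x²+1
a = 1.75, b = 3.75, n = 3
h = (b - a)/n = 0.666667

Trapezoidal rule: (h/2)[f(x₀) + 2f(x₁) + 2f(x₂) + ... + f(xₙ)]

x_0 = 1.7500, f(x_0) = 4.062500, coefficient = 1
x_1 = 2.4167, f(x_1) = 6.840278, coefficient = 2
x_2 = 3.0833, f(x_2) = 10.506944, coefficient = 2
x_3 = 3.7500, f(x_3) = 15.062500, coefficient = 1

I ≈ (0.666667/2) × 53.819444 = 17.939815
Exact value: 17.791667
Error: 0.148148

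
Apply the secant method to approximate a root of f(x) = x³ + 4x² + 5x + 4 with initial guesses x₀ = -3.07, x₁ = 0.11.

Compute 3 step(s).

f(x) = x³ + 4x² + 5x + 4
x₀ = -3.07, x₁ = 0.11

Secant formula: x_{n+1} = x_n - f(x_n)(x_n - x_{n-1})/(f(x_n) - f(x_{n-1}))

Iteration 1:
  f(-3.070000) = -2.584843
  f(0.110000) = 4.599731
  x_2 = 0.110000 - 4.599731×(0.110000 - (-3.070000))/(4.599731 - (-2.584843))
       = -1.925910
Iteration 2:
  f(0.110000) = 4.599731
  f(-1.925910) = 2.063518
  x_3 = -1.925910 - 2.063518×(-1.925910 - 0.110000)/(2.063518 - 4.599731)
       = -3.582371
Iteration 3:
  f(-1.925910) = 2.063518
  f(-3.582371) = -8.552255
  x_4 = -3.582371 - (-8.552255)×(-3.582371 - (-1.925910))/(-8.552255 - 2.063518)
       = -2.247896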